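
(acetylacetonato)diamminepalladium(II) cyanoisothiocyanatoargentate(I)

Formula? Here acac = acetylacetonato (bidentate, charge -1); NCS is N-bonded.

Cation [Pd…]: ligand charges -1, Pd(II) ⇒ ion charge 1+.
Anion [Ag…]: ligand charges -2, Ag(I) ⇒ ion charge 1−.

[Pd(acac)(NH3)2][Ag(CN)(NCS)]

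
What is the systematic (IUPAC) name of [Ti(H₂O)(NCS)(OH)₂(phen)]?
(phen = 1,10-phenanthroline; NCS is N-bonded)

aquadihydroxoisothiocyanato(1,10-phenanthroline)titanium(III)

There is no counter-ion, so the complex is neutral overall.
Ligand charges: 1×1,10-phenanthroline (neutral), 2×hydroxo (-1 each), 1×aqua (neutral), 1×isothiocyanato (-1 each); total -3. So Ti + (-3) = 0, giving Ti = +3.
Ligands are named alphabetically: aqua before hydroxo before isothiocyanato before phenanthroline.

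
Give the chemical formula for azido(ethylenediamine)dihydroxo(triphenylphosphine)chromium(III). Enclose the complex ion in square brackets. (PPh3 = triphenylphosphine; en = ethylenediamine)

Ligands: 2 hydroxo (OH, -1), 1 triphenylphosphine (PPh3, neutral), 1 ethylenediamine (en, neutral), 1 azido (N3, -1). Ligand charge sum = -3.
With Cr in oxidation state +3, the complex ion is [Cr...].

[Cr(en)(N3)(OH)2(PPh3)]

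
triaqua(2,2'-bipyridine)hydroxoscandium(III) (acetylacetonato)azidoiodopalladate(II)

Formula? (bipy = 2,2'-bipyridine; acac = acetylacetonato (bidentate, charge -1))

[Sc(bipy)(H2O)3(OH)][Pd(acac)I(N3)]2

Cation [Sc…]: ligand charges -1, Sc(III) ⇒ ion charge 2+.
Anion [Pd…]: ligand charges -3, Pd(II) ⇒ ion charge 1−.
One 2+ cation requires 2 of the 1− anion.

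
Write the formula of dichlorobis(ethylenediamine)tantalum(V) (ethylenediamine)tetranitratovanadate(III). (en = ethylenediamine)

Cation [Ta…]: ligand charges -2, Ta(V) ⇒ ion charge 3+.
Anion [V…]: ligand charges -4, V(III) ⇒ ion charge 1−.

[TaCl2(en)2][V(en)(NO3)4]3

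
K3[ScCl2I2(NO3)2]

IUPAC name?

The 3 potassium counter-ions carry a total charge of +3, so each complex ion is 3−.
Ligand charges: 2×iodo (-1 each), 2×nitrato (-1 each), 2×chloro (-1 each); total -6. So Sc + (-6) = 3−, giving Sc = +3.
Ligands are named alphabetically: chloro before iodo before nitrato.
The complex ion is anionic, so scandium takes the -ate form scandate(III).

potassium dichlorodiiododinitratoscandate(III)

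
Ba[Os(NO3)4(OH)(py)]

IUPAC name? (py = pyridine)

The 1 barium counter-ion carries a total charge of +2, so each complex ion is 2−.
Ligand charges: 1×pyridine (neutral), 4×nitrato (-1 each), 1×hydroxo (-1 each); total -5. So Os + (-5) = 2−, giving Os = +3.
The complex ion is anionic, so osmium takes the -ate form osmate(III).

barium hydroxotetranitrato(pyridine)osmate(III)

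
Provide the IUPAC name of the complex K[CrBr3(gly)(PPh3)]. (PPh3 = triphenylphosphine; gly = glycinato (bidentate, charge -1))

potassium tribromo(glycinato)(triphenylphosphine)chromate(III)

The 1 potassium counter-ion carries a total charge of +1, so each complex ion is 1−.
Ligand charges: 1×triphenylphosphine (neutral), 1×glycinato (-1 each), 3×bromo (-1 each); total -4. So Cr + (-4) = 1−, giving Cr = +3.
The complex ion is anionic, so chromium takes the -ate form chromate(III).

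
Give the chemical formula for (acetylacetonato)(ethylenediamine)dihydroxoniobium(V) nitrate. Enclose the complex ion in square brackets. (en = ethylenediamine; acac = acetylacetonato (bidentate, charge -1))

[Nb(acac)(en)(OH)2](NO3)2

Ligands: 2 hydroxo (OH, -1), 1 ethylenediamine (en, neutral), 1 acetylacetonato (acac, -1). Ligand charge sum = -3.
With Nb in oxidation state +5, the complex ion is [Nb...]^2+.
Charge balance with nitrate (-1) requires 1 complex ion per 2 nitrate.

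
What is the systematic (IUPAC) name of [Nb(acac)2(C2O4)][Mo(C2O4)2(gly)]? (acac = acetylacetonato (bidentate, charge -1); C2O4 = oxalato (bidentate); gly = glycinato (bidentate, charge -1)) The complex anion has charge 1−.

bis(acetylacetonato)oxalatoniobium(V) (glycinato)dioxalatomolybdate(IV)

The complex anion is given as 1−; its ligand charges sum to -5, so Mo = +4.
A 1:1 salt means the cation carries the equal and opposite charge, 1+.
Cation: ligand charges sum to -4; for the ion to be 1+, Nb = +5.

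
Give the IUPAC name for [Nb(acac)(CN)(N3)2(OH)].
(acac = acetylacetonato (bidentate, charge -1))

There is no counter-ion, so the complex is neutral overall.
Ligand charges: 1×acetylacetonato (-1 each), 1×hydroxo (-1 each), 1×cyano (-1 each), 2×azido (-1 each); total -5. So Nb + (-5) = 0, giving Nb = +5.
Ligands are named alphabetically: acetylacetonato before azido before cyano before hydroxo.

(acetylacetonato)diazidocyanohydroxoniobium(V)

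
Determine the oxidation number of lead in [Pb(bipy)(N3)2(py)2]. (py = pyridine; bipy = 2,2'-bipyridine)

No counter-ion: the bracketed complex is neutral.
Ligand charges: 2×py neutral; 1×bipy neutral; 2×N3 = -2; sum -2.
Pb + (-2) = 0 ⇒ Pb is +2.

+2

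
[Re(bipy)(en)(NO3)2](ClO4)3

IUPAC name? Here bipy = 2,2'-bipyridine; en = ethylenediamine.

The 3 perchlorate counter-ions carry a total charge of -3, so each complex ion is 3+.
Ligand charges: 1×2,2'-bipyridine (neutral), 2×nitrato (-1 each), 1×ethylenediamine (neutral); total -2. So Re + (-2) = 3+, giving Re = +5.
Ligands are named alphabetically: bipyridine before ethylenediamine before nitrato.

(2,2'-bipyridine)(ethylenediamine)dinitratorhenium(V) perchlorate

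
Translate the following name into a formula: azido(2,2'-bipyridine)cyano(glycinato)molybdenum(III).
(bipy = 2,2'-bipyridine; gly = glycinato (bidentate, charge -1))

Ligands: 1 2,2'-bipyridine (bipy, neutral), 1 cyano (CN, -1), 1 azido (N3, -1), 1 glycinato (gly, -1). Ligand charge sum = -3.
With Mo in oxidation state +3, the complex ion is [Mo...].

[Mo(bipy)(CN)(gly)(N3)]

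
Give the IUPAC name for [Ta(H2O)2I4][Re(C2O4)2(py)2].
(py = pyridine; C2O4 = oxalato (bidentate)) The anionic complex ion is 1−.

The complex anion is given as 1−; its ligand charges sum to -4, so Re = +3.
A 1:1 salt means the cation carries the equal and opposite charge, 1+.
Cation: ligand charges sum to -4; for the ion to be 1+, Ta = +5.

diaquatetraiodotantalum(V) dioxalatobis(pyridine)rhenate(III)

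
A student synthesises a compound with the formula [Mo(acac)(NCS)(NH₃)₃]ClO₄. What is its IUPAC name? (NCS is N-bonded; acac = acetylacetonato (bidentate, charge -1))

The 1 perchlorate counter-ion carries a total charge of -1, so each complex ion is 1+.
Ligand charges: 1×isothiocyanato (-1 each), 1×acetylacetonato (-1 each), 3×ammine (neutral); total -2. So Mo + (-2) = 1+, giving Mo = +3.
Ligands are named alphabetically: acetylacetonato before ammine before isothiocyanato.

(acetylacetonato)triammineisothiocyanatomolybdenum(III) perchlorate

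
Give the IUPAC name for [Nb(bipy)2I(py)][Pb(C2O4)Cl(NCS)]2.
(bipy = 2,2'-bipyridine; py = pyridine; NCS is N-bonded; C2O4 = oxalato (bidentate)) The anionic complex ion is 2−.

Both ions are complex: the cation is named first with the plain metal name, the anion second with the -ate form; each ion's ligands are alphabetised independently.
The complex anion is given as 2−; its ligand charges sum to -4, so Pb = +2.
With 2 anions per cation, the cation must be 2×2 = 4+.
Cation: ligand charges sum to -1; for the ion to be 4+, Nb = +5.

bis(2,2'-bipyridine)iodo(pyridine)niobium(V) chloroisothiocyanatooxalatoplumbate(II)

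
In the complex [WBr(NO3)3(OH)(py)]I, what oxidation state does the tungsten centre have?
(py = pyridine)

+6

1 iodide outside the brackets (-1 each) → the complex ion is 1+.
Ligand charges: 1×Br = -1; 1×OH = -1; 1×py neutral; 3×NO3 = -3; sum -5.
W + (-5) = 1+ ⇒ W is +6.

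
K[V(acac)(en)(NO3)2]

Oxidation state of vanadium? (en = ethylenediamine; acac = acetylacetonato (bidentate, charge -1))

+2

1 potassium outside the brackets (+1 each) → the complex ion is 1−.
Ligand charges: 1×en neutral; 2×NO3 = -2; 1×acac = -1; sum -3.
V + (-3) = 1− ⇒ V is +2.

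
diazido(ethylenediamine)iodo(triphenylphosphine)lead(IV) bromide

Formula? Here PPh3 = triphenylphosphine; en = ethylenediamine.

Ligands: 2 azido (N3, -1), 1 triphenylphosphine (PPh3, neutral), 1 iodo (I, -1), 1 ethylenediamine (en, neutral). Ligand charge sum = -3.
Charge balance with bromide (-1) requires 1 complex ion per 1 bromide.

[Pb(en)I(N3)2(PPh3)]Br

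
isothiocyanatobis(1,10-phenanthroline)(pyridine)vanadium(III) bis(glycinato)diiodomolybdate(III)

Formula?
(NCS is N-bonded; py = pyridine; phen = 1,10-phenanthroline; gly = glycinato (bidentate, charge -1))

[V(NCS)(phen)2(py)][Mo(gly)2I2]2

Cation [V…]: ligand charges -1, V(III) ⇒ ion charge 2+.
Anion [Mo…]: ligand charges -4, Mo(III) ⇒ ion charge 1−.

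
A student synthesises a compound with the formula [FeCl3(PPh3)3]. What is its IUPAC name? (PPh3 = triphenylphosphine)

There is no counter-ion, so the complex is neutral overall.
Ligand charges: 3×chloro (-1 each), 3×triphenylphosphine (neutral); total -3. So Fe + (-3) = 0, giving Fe = +3.
Ligands are named alphabetically: chloro before triphenylphosphine.

trichlorotris(triphenylphosphine)iron(III)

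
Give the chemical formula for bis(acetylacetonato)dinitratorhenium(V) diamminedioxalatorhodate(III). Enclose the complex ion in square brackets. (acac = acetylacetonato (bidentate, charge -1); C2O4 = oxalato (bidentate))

[Re(acac)2(NO3)2][Rh(C2O4)2(NH3)2]

Cation [Re…]: ligand charges -4, Re(V) ⇒ ion charge 1+.
Anion [Rh…]: ligand charges -4, Rh(III) ⇒ ion charge 1−.
One 1+ cation balances one 1− anion.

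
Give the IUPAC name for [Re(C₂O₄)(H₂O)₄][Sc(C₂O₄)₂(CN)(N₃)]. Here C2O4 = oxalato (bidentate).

tetraaquaoxalatorhenium(V) azidocyanodioxalatoscandate(III)

Both ions are complex: the cation is named first with the plain metal name, the anion second with the -ate form; each ion's ligands are alphabetised independently.
Scandium is always +3 in its complexes; the anion's ligand charges sum to -6, so the complex anion is 3−.
A 1:1 salt means the cation carries the equal and opposite charge, 3+.
Cation: ligand charges sum to -2; for the ion to be 3+, Re = +5.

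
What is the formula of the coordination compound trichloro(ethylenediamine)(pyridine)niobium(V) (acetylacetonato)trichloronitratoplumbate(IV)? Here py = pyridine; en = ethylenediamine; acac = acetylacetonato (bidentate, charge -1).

[NbCl3(en)(py)][Pb(acac)Cl3(NO3)]2

Cation [Nb…]: ligand charges -3, Nb(V) ⇒ ion charge 2+.
Anion [Pb…]: ligand charges -5, Pb(IV) ⇒ ion charge 1−.
One 2+ cation requires 2 of the 1− anion.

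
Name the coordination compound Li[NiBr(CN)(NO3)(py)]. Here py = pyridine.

The 1 lithium counter-ion carries a total charge of +1, so each complex ion is 1−.
Ligand charges: 1×bromo (-1 each), 1×nitrato (-1 each), 1×pyridine (neutral), 1×cyano (-1 each); total -3. So Ni + (-3) = 1−, giving Ni = +2.
Ligands are named alphabetically: bromo before cyano before nitrato before pyridine.
The complex ion is anionic, so nickel takes the -ate form nickelate(II).

lithium bromocyanonitrato(pyridine)nickelate(II)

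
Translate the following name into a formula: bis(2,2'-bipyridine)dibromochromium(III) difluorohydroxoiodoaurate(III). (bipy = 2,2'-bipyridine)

Cation [Cr…]: ligand charges -2, Cr(III) ⇒ ion charge 1+.
Anion [Au…]: ligand charges -4, Au(III) ⇒ ion charge 1−.
One 1+ cation balances one 1− anion.

[Cr(bipy)2Br2][AuF2I(OH)]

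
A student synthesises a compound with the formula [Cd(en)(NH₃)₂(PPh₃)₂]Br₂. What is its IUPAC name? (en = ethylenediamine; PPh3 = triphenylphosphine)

The 2 bromide counter-ions carry a total charge of -2, so each complex ion is 2+.
Ligand charges: 1×ethylenediamine (neutral), 2×triphenylphosphine (neutral), 2×ammine (neutral); total 0. So Cd + (0) = 2+, giving Cd = +2.
Ligands are named alphabetically: ammine before ethylenediamine before triphenylphosphine.

diammine(ethylenediamine)bis(triphenylphosphine)cadmium(II) bromide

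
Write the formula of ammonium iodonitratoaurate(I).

NH4[AuI(NO3)]

Ligands: 1 nitrato (NO3, -1), 1 iodo (I, -1). Ligand charge sum = -2.
Charge balance with ammonium (+1) requires 1 complex ion per 1 ammonium.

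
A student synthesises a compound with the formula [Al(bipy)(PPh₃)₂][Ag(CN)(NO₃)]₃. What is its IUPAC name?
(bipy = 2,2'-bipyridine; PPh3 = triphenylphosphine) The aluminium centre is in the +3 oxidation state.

Al is given as +3; the cation's ligand charges sum to 0, so the complex cation is 3+.
With 3 anions per cation, each anion must be 3/3 = 1−.
Anion: ligand charges sum to -2; for the ion to be 1−, Ag = +1.

(2,2'-bipyridine)bis(triphenylphosphine)aluminium(III) cyanonitratoargentate(I)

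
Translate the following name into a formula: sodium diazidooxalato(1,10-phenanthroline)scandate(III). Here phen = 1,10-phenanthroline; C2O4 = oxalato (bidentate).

Na[Sc(C2O4)(N3)2(phen)]

Ligands: 1 1,10-phenanthroline (phen, neutral), 2 azido (N3, -1), 1 oxalato (C2O4, -2). Ligand charge sum = -4.
With Sc in oxidation state +3, the complex ion is [Sc...]^1−.
Charge balance with sodium (+1) requires 1 complex ion per 1 sodium.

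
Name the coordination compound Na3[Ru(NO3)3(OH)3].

The 3 sodium counter-ions carry a total charge of +3, so each complex ion is 3−.
Ligand charges: 3×hydroxo (-1 each), 3×nitrato (-1 each); total -6. So Ru + (-6) = 3−, giving Ru = +3.
Ligands are named alphabetically: hydroxo before nitrato.
The complex ion is anionic, so ruthenium takes the -ate form ruthenate(III).

sodium trihydroxotrinitratoruthenate(III)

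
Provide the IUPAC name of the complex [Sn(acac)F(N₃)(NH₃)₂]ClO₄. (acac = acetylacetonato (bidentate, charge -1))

The 1 perchlorate counter-ion carries a total charge of -1, so each complex ion is 1+.
Ligand charges: 2×ammine (neutral), 1×azido (-1 each), 1×acetylacetonato (-1 each), 1×fluoro (-1 each); total -3. So Sn + (-3) = 1+, giving Sn = +4.
Ligands are named alphabetically: acetylacetonato before ammine before azido before fluoro.

(acetylacetonato)diammineazidofluorotin(IV) perchlorate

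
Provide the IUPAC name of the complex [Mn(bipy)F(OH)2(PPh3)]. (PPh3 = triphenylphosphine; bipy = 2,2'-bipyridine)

There is no counter-ion, so the complex is neutral overall.
Ligand charges: 1×triphenylphosphine (neutral), 2×hydroxo (-1 each), 1×2,2'-bipyridine (neutral), 1×fluoro (-1 each); total -3. So Mn + (-3) = 0, giving Mn = +3.
Ligands are named alphabetically: bipyridine before fluoro before hydroxo before triphenylphosphine.

(2,2'-bipyridine)fluorodihydroxo(triphenylphosphine)manganese(III)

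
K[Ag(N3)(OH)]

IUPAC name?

The 1 potassium counter-ion carries a total charge of +1, so each complex ion is 1−.
Ligand charges: 1×azido (-1 each), 1×hydroxo (-1 each); total -2. So Ag + (-2) = 1−, giving Ag = +1.
The complex ion is anionic, so silver takes the -ate form argentate(I).

potassium azidohydroxoargentate(I)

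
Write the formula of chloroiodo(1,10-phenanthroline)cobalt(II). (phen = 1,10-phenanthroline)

Ligands: 1 iodo (I, -1), 1 1,10-phenanthroline (phen, neutral), 1 chloro (Cl, -1). Ligand charge sum = -2.
With Co in oxidation state +2, the complex ion is [Co...].

[CoClI(phen)]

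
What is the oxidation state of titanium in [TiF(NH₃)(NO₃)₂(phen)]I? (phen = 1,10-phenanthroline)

1 iodide outside the brackets (-1 each) → the complex ion is 1+.
Ligand charges: 2×NO3 = -2; 1×phen neutral; 1×NH3 neutral; 1×F = -1; sum -3.
Ti + (-3) = 1+ ⇒ Ti is +4.

+4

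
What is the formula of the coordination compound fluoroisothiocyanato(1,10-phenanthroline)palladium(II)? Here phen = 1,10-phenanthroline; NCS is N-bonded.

Ligands: 1 1,10-phenanthroline (phen, neutral), 1 fluoro (F, -1), 1 isothiocyanato (NCS, -1). Ligand charge sum = -2.
With Pd in oxidation state +2, the complex ion is [Pd...].

[PdF(NCS)(phen)]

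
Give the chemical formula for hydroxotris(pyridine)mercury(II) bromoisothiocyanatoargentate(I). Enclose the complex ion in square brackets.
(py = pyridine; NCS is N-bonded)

[Hg(OH)(py)3][AgBr(NCS)]

Cation [Hg…]: ligand charges -1, Hg(II) ⇒ ion charge 1+.
Anion [Ag…]: ligand charges -2, Ag(I) ⇒ ion charge 1−.
One 1+ cation balances one 1− anion.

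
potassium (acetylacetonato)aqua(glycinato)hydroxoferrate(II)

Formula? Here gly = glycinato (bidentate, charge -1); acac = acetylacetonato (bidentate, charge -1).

K[Fe(acac)(gly)(H2O)(OH)]

Ligands: 1 aqua (H2O, neutral), 1 hydroxo (OH, -1), 1 glycinato (gly, -1), 1 acetylacetonato (acac, -1). Ligand charge sum = -3.
With Fe in oxidation state +2, the complex ion is [Fe...]^1−.
Charge balance with potassium (+1) requires 1 complex ion per 1 potassium.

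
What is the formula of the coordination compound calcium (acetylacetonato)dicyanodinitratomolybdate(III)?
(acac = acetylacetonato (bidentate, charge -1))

Ca[Mo(acac)(CN)2(NO3)2]

Ligands: 2 nitrato (NO3, -1), 1 acetylacetonato (acac, -1), 2 cyano (CN, -1). Ligand charge sum = -5.
With Mo in oxidation state +3, the complex ion is [Mo...]^2−.
Charge balance with calcium (+2) requires 1 complex ion per 1 calcium.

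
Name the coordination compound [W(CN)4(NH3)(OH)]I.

The 1 iodide counter-ion carries a total charge of -1, so each complex ion is 1+.
Ligand charges: 4×cyano (-1 each), 1×hydroxo (-1 each), 1×ammine (neutral); total -5. So W + (-5) = 1+, giving W = +6.
Ligands are named alphabetically: ammine before cyano before hydroxo.

amminetetracyanohydroxotungsten(VI) iodide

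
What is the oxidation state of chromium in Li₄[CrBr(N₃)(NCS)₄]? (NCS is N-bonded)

4 lithium outside the brackets (+1 each) → the complex ion is 4−.
Ligand charges: 4×NCS = -4; 1×N3 = -1; 1×Br = -1; sum -6.
Cr + (-6) = 4− ⇒ Cr is +2.

+2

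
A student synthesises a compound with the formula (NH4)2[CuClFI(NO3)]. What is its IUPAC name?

ammonium chlorofluoroiodonitratocuprate(II)

The 2 ammonium counter-ions carry a total charge of +2, so each complex ion is 2−.
Ligand charges: 1×iodo (-1 each), 1×fluoro (-1 each), 1×chloro (-1 each), 1×nitrato (-1 each); total -4. So Cu + (-4) = 2−, giving Cu = +2.
The complex ion is anionic, so copper takes the -ate form cuprate(II).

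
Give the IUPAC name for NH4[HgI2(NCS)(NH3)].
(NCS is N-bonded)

The 1 ammonium counter-ion carries a total charge of +1, so each complex ion is 1−.
Ligand charges: 1×isothiocyanato (-1 each), 2×iodo (-1 each), 1×ammine (neutral); total -3. So Hg + (-3) = 1−, giving Hg = +2.
The complex ion is anionic, so mercury takes the -ate form mercurate(II).

ammonium amminediiodoisothiocyanatomercurate(II)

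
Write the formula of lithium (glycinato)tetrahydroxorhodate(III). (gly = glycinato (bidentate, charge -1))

Ligands: 4 hydroxo (OH, -1), 1 glycinato (gly, -1). Ligand charge sum = -5.
Charge balance with lithium (+1) requires 1 complex ion per 2 lithium.

Li2[Rh(gly)(OH)4]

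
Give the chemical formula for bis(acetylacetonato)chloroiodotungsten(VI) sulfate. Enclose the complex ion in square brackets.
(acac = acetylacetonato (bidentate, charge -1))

[W(acac)2ClI]SO4

Ligands: 2 acetylacetonato (acac, -1), 1 iodo (I, -1), 1 chloro (Cl, -1). Ligand charge sum = -4.
With W in oxidation state +6, the complex ion is [W...]^2+.
Charge balance with sulfate (-2) requires 1 complex ion per 1 sulfate.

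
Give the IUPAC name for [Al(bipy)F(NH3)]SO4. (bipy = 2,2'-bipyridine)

The 1 sulfate counter-ion carries a total charge of -2, so each complex ion is 2+.
Ligand charges: 1×fluoro (-1 each), 1×2,2'-bipyridine (neutral), 1×ammine (neutral); total -1. So Al + (-1) = 2+, giving Al = +3.
Ligands are named alphabetically: ammine before bipyridine before fluoro.

ammine(2,2'-bipyridine)fluoroaluminium(III) sulfate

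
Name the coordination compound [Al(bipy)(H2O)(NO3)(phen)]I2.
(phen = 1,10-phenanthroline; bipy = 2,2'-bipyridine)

aqua(2,2'-bipyridine)nitrato(1,10-phenanthroline)aluminium(III) iodide

The 2 iodide counter-ions carry a total charge of -2, so each complex ion is 2+.
Ligand charges: 1×1,10-phenanthroline (neutral), 1×nitrato (-1 each), 1×aqua (neutral), 1×2,2'-bipyridine (neutral); total -1. So Al + (-1) = 2+, giving Al = +3.
Ligands are named alphabetically: aqua before bipyridine before nitrato before phenanthroline.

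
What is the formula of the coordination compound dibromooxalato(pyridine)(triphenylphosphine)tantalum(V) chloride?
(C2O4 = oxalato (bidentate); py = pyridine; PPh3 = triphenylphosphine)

[TaBr2(C2O4)(PPh3)(py)]Cl

Ligands: 1 oxalato (C2O4, -2), 1 pyridine (py, neutral), 2 bromo (Br, -1), 1 triphenylphosphine (PPh3, neutral). Ligand charge sum = -4.
With Ta in oxidation state +5, the complex ion is [Ta...]^1+.
Charge balance with chloride (-1) requires 1 complex ion per 1 chloride.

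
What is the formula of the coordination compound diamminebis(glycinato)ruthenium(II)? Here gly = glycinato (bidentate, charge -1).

Ligands: 2 ammine (NH3, neutral), 2 glycinato (gly, -1). Ligand charge sum = -2.
With Ru in oxidation state +2, the complex ion is [Ru...].

[Ru(gly)2(NH3)2]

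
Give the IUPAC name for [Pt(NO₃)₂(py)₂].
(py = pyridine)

dinitratobis(pyridine)platinum(II)

There is no counter-ion, so the complex is neutral overall.
Ligand charges: 2×nitrato (-1 each), 2×pyridine (neutral); total -2. So Pt + (-2) = 0, giving Pt = +2.
Ligands are named alphabetically: nitrato before pyridine.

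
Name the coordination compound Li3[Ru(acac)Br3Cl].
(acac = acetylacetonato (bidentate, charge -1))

lithium (acetylacetonato)tribromochlororuthenate(II)

The 3 lithium counter-ions carry a total charge of +3, so each complex ion is 3−.
Ligand charges: 3×bromo (-1 each), 1×acetylacetonato (-1 each), 1×chloro (-1 each); total -5. So Ru + (-5) = 3−, giving Ru = +2.
Ligands are named alphabetically: acetylacetonato before bromo before chloro.
The complex ion is anionic, so ruthenium takes the -ate form ruthenate(II).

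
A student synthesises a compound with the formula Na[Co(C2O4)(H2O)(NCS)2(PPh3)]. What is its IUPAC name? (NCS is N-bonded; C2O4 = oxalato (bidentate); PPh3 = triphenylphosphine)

The 1 sodium counter-ion carries a total charge of +1, so each complex ion is 1−.
Ligand charges: 1×aqua (neutral), 2×isothiocyanato (-1 each), 1×oxalato (-2 each), 1×triphenylphosphine (neutral); total -4. So Co + (-4) = 1−, giving Co = +3.
The complex ion is anionic, so cobalt takes the -ate form cobaltate(III).

sodium aquadiisothiocyanatooxalato(triphenylphosphine)cobaltate(III)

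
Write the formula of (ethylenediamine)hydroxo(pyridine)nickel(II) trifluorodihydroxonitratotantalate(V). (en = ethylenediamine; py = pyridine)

[Ni(en)(OH)(py)][TaF3(NO3)(OH)2]

Cation [Ni…]: ligand charges -1, Ni(II) ⇒ ion charge 1+.
Anion [Ta…]: ligand charges -6, Ta(V) ⇒ ion charge 1−.
One 1+ cation balances one 1− anion.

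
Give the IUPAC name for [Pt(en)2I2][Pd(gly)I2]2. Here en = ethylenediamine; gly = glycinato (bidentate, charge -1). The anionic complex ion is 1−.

Both ions are complex: the cation is named first with the plain metal name, the anion second with the -ate form; each ion's ligands are alphabetised independently.
The complex anion is given as 1−; its ligand charges sum to -3, so Pd = +2.
With 2 anions per cation, the cation must be 2×1 = 2+.
Cation: ligand charges sum to -2; for the ion to be 2+, Pt = +4.

bis(ethylenediamine)diiodoplatinum(IV) (glycinato)diiodopalladate(II)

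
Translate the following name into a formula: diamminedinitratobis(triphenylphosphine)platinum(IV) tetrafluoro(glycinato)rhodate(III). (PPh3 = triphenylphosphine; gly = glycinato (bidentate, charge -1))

Cation [Pt…]: ligand charges -2, Pt(IV) ⇒ ion charge 2+.
Anion [Rh…]: ligand charges -5, Rh(III) ⇒ ion charge 2−.
One 2+ cation balances one 2− anion.

[Pt(NH3)2(NO3)2(PPh3)2][RhF4(gly)]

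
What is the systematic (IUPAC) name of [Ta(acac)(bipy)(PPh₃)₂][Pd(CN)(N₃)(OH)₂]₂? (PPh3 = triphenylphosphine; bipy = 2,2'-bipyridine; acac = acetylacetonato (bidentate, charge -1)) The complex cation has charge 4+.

(acetylacetonato)(2,2'-bipyridine)bis(triphenylphosphine)tantalum(V) azidocyanodihydroxopalladate(II)

Both ions are complex: the cation is named first with the plain metal name, the anion second with the -ate form; each ion's ligands are alphabetised independently.
The complex cation is given as 4+; its ligand charges sum to -1, so Ta = +5.
With 2 anions per cation, each anion must be 4/2 = 2−.
Anion: ligand charges sum to -4; for the ion to be 2−, Pd = +2.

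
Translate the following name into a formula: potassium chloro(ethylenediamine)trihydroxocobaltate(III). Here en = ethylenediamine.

Ligands: 1 chloro (Cl, -1), 3 hydroxo (OH, -1), 1 ethylenediamine (en, neutral). Ligand charge sum = -4.
Charge balance with potassium (+1) requires 1 complex ion per 1 potassium.

K[CoCl(en)(OH)3]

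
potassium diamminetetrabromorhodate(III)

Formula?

K[RhBr4(NH3)2]

Ligands: 4 bromo (Br, -1), 2 ammine (NH3, neutral). Ligand charge sum = -4.
With Rh in oxidation state +3, the complex ion is [Rh...]^1−.
Charge balance with potassium (+1) requires 1 complex ion per 1 potassium.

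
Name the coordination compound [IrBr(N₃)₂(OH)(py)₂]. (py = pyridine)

diazidobromohydroxobis(pyridine)iridium(IV)

There is no counter-ion, so the complex is neutral overall.
Ligand charges: 1×hydroxo (-1 each), 2×azido (-1 each), 2×pyridine (neutral), 1×bromo (-1 each); total -4. So Ir + (-4) = 0, giving Ir = +4.
Ligands are named alphabetically: azido before bromo before hydroxo before pyridine.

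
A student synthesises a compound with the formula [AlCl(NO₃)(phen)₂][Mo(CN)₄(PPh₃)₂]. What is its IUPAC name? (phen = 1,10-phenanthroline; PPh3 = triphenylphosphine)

Aluminium is always +3 in its complexes; the cation's ligand charges sum to -2, so the complex cation is 1+.
A 1:1 salt means the anion carries the equal and opposite charge, 1−.
Anion: ligand charges sum to -4; for the ion to be 1−, Mo = +3.

chloronitratobis(1,10-phenanthroline)aluminium(III) tetracyanobis(triphenylphosphine)molybdate(III)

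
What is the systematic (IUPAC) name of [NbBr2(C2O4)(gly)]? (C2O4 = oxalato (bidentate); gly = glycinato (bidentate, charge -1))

There is no counter-ion, so the complex is neutral overall.
Ligand charges: 1×oxalato (-2 each), 2×bromo (-1 each), 1×glycinato (-1 each); total -5. So Nb + (-5) = 0, giving Nb = +5.
Ligands are named alphabetically: bromo before glycinato before oxalato.

dibromo(glycinato)oxalatoniobium(V)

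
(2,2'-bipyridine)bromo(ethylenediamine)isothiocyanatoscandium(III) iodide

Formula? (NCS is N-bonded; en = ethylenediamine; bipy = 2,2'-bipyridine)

Ligands: 1 isothiocyanato (NCS, -1), 1 bromo (Br, -1), 1 ethylenediamine (en, neutral), 1 2,2'-bipyridine (bipy, neutral). Ligand charge sum = -2.
With Sc in oxidation state +3, the complex ion is [Sc...]^1+.
Charge balance with iodide (-1) requires 1 complex ion per 1 iodide.

[Sc(bipy)Br(en)(NCS)]I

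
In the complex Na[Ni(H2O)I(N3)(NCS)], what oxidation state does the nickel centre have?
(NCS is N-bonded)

1 sodium outside the brackets (+1 each) → the complex ion is 1−.
Ligand charges: 1×N3 = -1; 1×NCS = -1; 1×H2O neutral; 1×I = -1; sum -3.
Ni + (-3) = 1− ⇒ Ni is +2.

+2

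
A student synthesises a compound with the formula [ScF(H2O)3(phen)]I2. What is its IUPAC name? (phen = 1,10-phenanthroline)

The 2 iodide counter-ions carry a total charge of -2, so each complex ion is 2+.
Ligand charges: 1×1,10-phenanthroline (neutral), 1×fluoro (-1 each), 3×aqua (neutral); total -1. So Sc + (-1) = 2+, giving Sc = +3.
Ligands are named alphabetically: aqua before fluoro before phenanthroline.

triaquafluoro(1,10-phenanthroline)scandium(III) iodide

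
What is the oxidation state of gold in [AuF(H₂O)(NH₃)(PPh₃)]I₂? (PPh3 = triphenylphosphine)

2 iodide outside the brackets (-1 each) → the complex ion is 2+.
Ligand charges: 1×PPh3 neutral; 1×NH3 neutral; 1×F = -1; 1×H2O neutral; sum -1.
Au + (-1) = 2+ ⇒ Au is +3.

+3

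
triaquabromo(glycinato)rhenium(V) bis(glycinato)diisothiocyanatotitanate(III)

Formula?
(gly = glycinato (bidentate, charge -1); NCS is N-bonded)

Cation [Re…]: ligand charges -2, Re(V) ⇒ ion charge 3+.
Anion [Ti…]: ligand charges -4, Ti(III) ⇒ ion charge 1−.
One 3+ cation requires 3 of the 1− anion.

[ReBr(gly)(H2O)3][Ti(gly)2(NCS)2]3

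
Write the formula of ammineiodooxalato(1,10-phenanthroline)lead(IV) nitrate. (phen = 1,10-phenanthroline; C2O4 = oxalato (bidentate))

[Pb(C2O4)I(NH3)(phen)]NO3

Ligands: 1 1,10-phenanthroline (phen, neutral), 1 ammine (NH3, neutral), 1 iodo (I, -1), 1 oxalato (C2O4, -2). Ligand charge sum = -3.
Charge balance with nitrate (-1) requires 1 complex ion per 1 nitrate.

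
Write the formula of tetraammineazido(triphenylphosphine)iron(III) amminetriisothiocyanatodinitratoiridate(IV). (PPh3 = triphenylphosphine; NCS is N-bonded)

Cation [Fe…]: ligand charges -1, Fe(III) ⇒ ion charge 2+.
Anion [Ir…]: ligand charges -5, Ir(IV) ⇒ ion charge 1−.

[Fe(N3)(NH3)4(PPh3)][Ir(NCS)3(NH3)(NO3)2]2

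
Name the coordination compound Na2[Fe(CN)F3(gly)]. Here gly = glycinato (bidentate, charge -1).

The 2 sodium counter-ions carry a total charge of +2, so each complex ion is 2−.
Ligand charges: 3×fluoro (-1 each), 1×cyano (-1 each), 1×glycinato (-1 each); total -5. So Fe + (-5) = 2−, giving Fe = +3.
Ligands are named alphabetically: cyano before fluoro before glycinato.
The complex ion is anionic, so iron takes the -ate form ferrate(III).

sodium cyanotrifluoro(glycinato)ferrate(III)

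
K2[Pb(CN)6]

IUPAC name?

potassium hexacyanoplumbate(IV)

The 2 potassium counter-ions carry a total charge of +2, so each complex ion is 2−.
Ligand charges: 6×cyano (-1 each); total -6. So Pb + (-6) = 2−, giving Pb = +4.
The complex ion is anionic, so lead takes the -ate form plumbate(IV).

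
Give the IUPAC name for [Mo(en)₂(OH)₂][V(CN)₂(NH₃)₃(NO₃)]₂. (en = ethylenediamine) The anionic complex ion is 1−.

The complex anion is given as 1−; its ligand charges sum to -3, so V = +2.
With 2 anions per cation, the cation must be 2×1 = 2+.
Cation: ligand charges sum to -2; for the ion to be 2+, Mo = +4.

bis(ethylenediamine)dihydroxomolybdenum(IV) triamminedicyanonitratovanadate(II)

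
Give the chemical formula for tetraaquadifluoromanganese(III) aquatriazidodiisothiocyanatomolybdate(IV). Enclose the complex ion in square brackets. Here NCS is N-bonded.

Cation [Mn…]: ligand charges -2, Mn(III) ⇒ ion charge 1+.
Anion [Mo…]: ligand charges -5, Mo(IV) ⇒ ion charge 1−.
One 1+ cation balances one 1− anion.

[MnF2(H2O)4][Mo(H2O)(N3)3(NCS)2]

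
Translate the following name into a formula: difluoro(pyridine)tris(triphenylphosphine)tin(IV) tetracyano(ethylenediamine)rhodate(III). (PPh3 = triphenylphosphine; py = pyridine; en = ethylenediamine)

Cation [Sn…]: ligand charges -2, Sn(IV) ⇒ ion charge 2+.
Anion [Rh…]: ligand charges -4, Rh(III) ⇒ ion charge 1−.

[SnF2(PPh3)3(py)][Rh(CN)4(en)]2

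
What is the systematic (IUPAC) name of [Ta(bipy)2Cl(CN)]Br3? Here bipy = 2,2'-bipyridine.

The 3 bromide counter-ions carry a total charge of -3, so each complex ion is 3+.
Ligand charges: 1×chloro (-1 each), 2×2,2'-bipyridine (neutral), 1×cyano (-1 each); total -2. So Ta + (-2) = 3+, giving Ta = +5.
Ligands are named alphabetically: bipyridine before chloro before cyano.

bis(2,2'-bipyridine)chlorocyanotantalum(V) bromide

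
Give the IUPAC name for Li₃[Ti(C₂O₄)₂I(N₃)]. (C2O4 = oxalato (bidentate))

lithium azidoiododioxalatotitanate(III)

The 3 lithium counter-ions carry a total charge of +3, so each complex ion is 3−.
Ligand charges: 1×iodo (-1 each), 1×azido (-1 each), 2×oxalato (-2 each); total -6. So Ti + (-6) = 3−, giving Ti = +3.
The complex ion is anionic, so titanium takes the -ate form titanate(III).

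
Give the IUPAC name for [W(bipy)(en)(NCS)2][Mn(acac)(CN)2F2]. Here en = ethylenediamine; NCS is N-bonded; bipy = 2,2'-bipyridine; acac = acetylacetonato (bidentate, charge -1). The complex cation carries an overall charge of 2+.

(2,2'-bipyridine)(ethylenediamine)diisothiocyanatotungsten(IV) (acetylacetonato)dicyanodifluoromanganate(III)

Both ions are complex: the cation is named first with the plain metal name, the anion second with the -ate form; each ion's ligands are alphabetised independently.
The complex cation is given as 2+; its ligand charges sum to -2, so W = +4.
A 1:1 salt means the anion carries the equal and opposite charge, 2−.
Anion: ligand charges sum to -5; for the ion to be 2−, Mn = +3.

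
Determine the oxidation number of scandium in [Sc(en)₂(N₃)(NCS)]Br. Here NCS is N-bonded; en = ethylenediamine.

+3

1 bromide outside the brackets (-1 each) → the complex ion is 1+.
Ligand charges: 1×N3 = -1; 1×NCS = -1; 2×en neutral; sum -2.
Sc + (-2) = 1+ ⇒ Sc is +3.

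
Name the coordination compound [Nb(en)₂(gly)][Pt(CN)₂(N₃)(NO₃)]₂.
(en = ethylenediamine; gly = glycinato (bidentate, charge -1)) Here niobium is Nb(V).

bis(ethylenediamine)(glycinato)niobium(V) azidodicyanonitratoplatinate(II)

Both ions are complex: the cation is named first with the plain metal name, the anion second with the -ate form; each ion's ligands are alphabetised independently.
Nb is given as +5; the cation's ligand charges sum to -1, so the complex cation is 4+.
With 2 anions per cation, each anion must be 4/2 = 2−.
Anion: ligand charges sum to -4; for the ion to be 2−, Pt = +2.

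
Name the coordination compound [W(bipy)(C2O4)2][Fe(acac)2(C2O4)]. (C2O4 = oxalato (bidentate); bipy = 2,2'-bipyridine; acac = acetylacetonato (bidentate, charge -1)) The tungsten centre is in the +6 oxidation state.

(2,2'-bipyridine)dioxalatotungsten(VI) bis(acetylacetonato)oxalatoferrate(II)

Both ions are complex: the cation is named first with the plain metal name, the anion second with the -ate form; each ion's ligands are alphabetised independently.
W is given as +6; the cation's ligand charges sum to -4, so the complex cation is 2+.
A 1:1 salt means the anion carries the equal and opposite charge, 2−.
Anion: ligand charges sum to -4; for the ion to be 2−, Fe = +2.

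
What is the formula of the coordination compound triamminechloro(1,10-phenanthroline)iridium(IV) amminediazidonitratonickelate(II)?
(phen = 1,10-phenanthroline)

Cation [Ir…]: ligand charges -1, Ir(IV) ⇒ ion charge 3+.
Anion [Ni…]: ligand charges -3, Ni(II) ⇒ ion charge 1−.
One 3+ cation requires 3 of the 1− anion.

[IrCl(NH3)3(phen)][Ni(N3)2(NH3)(NO3)]3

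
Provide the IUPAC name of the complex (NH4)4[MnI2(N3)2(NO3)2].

ammonium diazidodiiododinitratomanganate(II)

The 4 ammonium counter-ions carry a total charge of +4, so each complex ion is 4−.
Ligand charges: 2×nitrato (-1 each), 2×azido (-1 each), 2×iodo (-1 each); total -6. So Mn + (-6) = 4−, giving Mn = +2.
Ligands are named alphabetically: azido before iodo before nitrato.
The complex ion is anionic, so manganese takes the -ate form manganate(II).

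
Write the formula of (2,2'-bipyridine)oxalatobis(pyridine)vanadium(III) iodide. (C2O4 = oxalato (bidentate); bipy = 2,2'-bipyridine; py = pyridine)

Ligands: 1 oxalato (C2O4, -2), 1 2,2'-bipyridine (bipy, neutral), 2 pyridine (py, neutral). Ligand charge sum = -2.
With V in oxidation state +3, the complex ion is [V...]^1+.
Charge balance with iodide (-1) requires 1 complex ion per 1 iodide.

[V(bipy)(C2O4)(py)2]I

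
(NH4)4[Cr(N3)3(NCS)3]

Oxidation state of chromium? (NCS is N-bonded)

4 ammonium outside the brackets (+1 each) → the complex ion is 4−.
Ligand charges: 3×NCS = -3; 3×N3 = -3; sum -6.
Cr + (-6) = 4− ⇒ Cr is +2.

+2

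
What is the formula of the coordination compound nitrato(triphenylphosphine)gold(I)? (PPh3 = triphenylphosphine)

Ligands: 1 triphenylphosphine (PPh3, neutral), 1 nitrato (NO3, -1). Ligand charge sum = -1.
With Au in oxidation state +1, the complex ion is [Au...].

[Au(NO3)(PPh3)]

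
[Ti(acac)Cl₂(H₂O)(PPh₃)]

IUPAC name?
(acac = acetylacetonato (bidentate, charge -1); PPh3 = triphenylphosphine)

(acetylacetonato)aquadichloro(triphenylphosphine)titanium(III)

There is no counter-ion, so the complex is neutral overall.
Ligand charges: 1×aqua (neutral), 2×chloro (-1 each), 1×acetylacetonato (-1 each), 1×triphenylphosphine (neutral); total -3. So Ti + (-3) = 0, giving Ti = +3.
Ligands are named alphabetically: acetylacetonato before aqua before chloro before triphenylphosphine.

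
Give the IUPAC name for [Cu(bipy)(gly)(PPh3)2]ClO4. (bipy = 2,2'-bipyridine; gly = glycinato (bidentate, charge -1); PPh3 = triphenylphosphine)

(2,2'-bipyridine)(glycinato)bis(triphenylphosphine)copper(II) perchlorate

The 1 perchlorate counter-ion carries a total charge of -1, so each complex ion is 1+.
Ligand charges: 1×2,2'-bipyridine (neutral), 1×glycinato (-1 each), 2×triphenylphosphine (neutral); total -1. So Cu + (-1) = 1+, giving Cu = +2.
Ligands are named alphabetically: bipyridine before glycinato before triphenylphosphine.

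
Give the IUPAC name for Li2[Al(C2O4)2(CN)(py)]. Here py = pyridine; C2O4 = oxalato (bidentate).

The 2 lithium counter-ions carry a total charge of +2, so each complex ion is 2−.
Ligand charges: 1×pyridine (neutral), 2×oxalato (-2 each), 1×cyano (-1 each); total -5. So Al + (-5) = 2−, giving Al = +3.
Ligands are named alphabetically: cyano before oxalato before pyridine.
The complex ion is anionic, so aluminium takes the -ate form aluminate(III).

lithium cyanodioxalato(pyridine)aluminate(III)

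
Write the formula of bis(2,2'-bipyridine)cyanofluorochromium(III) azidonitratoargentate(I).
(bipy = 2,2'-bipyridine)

[Cr(bipy)2(CN)F][Ag(N3)(NO3)]

Cation [Cr…]: ligand charges -2, Cr(III) ⇒ ion charge 1+.
Anion [Ag…]: ligand charges -2, Ag(I) ⇒ ion charge 1−.
One 1+ cation balances one 1− anion.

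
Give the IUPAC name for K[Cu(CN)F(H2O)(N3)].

potassium aquaazidocyanofluorocuprate(II)

The 1 potassium counter-ion carries a total charge of +1, so each complex ion is 1−.
Ligand charges: 1×azido (-1 each), 1×aqua (neutral), 1×cyano (-1 each), 1×fluoro (-1 each); total -3. So Cu + (-3) = 1−, giving Cu = +2.
Ligands are named alphabetically: aqua before azido before cyano before fluoro.
The complex ion is anionic, so copper takes the -ate form cuprate(II).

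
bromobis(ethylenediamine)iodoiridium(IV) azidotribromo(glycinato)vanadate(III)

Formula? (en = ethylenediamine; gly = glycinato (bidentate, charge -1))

Cation [Ir…]: ligand charges -2, Ir(IV) ⇒ ion charge 2+.
Anion [V…]: ligand charges -5, V(III) ⇒ ion charge 2−.
One 2+ cation balances one 2− anion.

[IrBr(en)2I][VBr3(gly)(N3)]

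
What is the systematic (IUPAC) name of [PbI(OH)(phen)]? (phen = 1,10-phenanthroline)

hydroxoiodo(1,10-phenanthroline)lead(II)

There is no counter-ion, so the complex is neutral overall.
Ligand charges: 1×iodo (-1 each), 1×1,10-phenanthroline (neutral), 1×hydroxo (-1 each); total -2. So Pb + (-2) = 0, giving Pb = +2.
Ligands are named alphabetically: hydroxo before iodo before phenanthroline.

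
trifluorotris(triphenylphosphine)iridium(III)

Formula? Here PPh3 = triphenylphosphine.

[IrF3(PPh3)3]

Ligands: 3 triphenylphosphine (PPh3, neutral), 3 fluoro (F, -1). Ligand charge sum = -3.
With Ir in oxidation state +3, the complex ion is [Ir...].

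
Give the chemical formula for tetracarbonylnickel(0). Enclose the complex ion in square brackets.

[Ni(CO)4]

Ligands: 4 carbonyl (CO, neutral). Ligand charge sum = 0.
With Ni in oxidation state 0, the complex ion is [Ni...].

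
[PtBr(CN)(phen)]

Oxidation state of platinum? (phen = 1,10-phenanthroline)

+2

No counter-ion: the bracketed complex is neutral.
Ligand charges: 1×CN = -1; 1×phen neutral; 1×Br = -1; sum -2.
Pt + (-2) = 0 ⇒ Pt is +2.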